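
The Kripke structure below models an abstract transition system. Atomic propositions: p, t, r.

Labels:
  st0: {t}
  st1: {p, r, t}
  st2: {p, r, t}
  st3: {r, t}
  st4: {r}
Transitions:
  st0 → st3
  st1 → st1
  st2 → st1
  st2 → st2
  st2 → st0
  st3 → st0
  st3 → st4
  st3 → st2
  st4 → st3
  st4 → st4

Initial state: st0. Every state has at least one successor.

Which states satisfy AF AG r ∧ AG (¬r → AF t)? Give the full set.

States satisfying AG r: {st1}.
States satisfying AF AG r: {st1}.
States satisfying ¬r → AF t: {st0, st1, st2, st3, st4}.
States satisfying AG (¬r → AF t): {st0, st1, st2, st3, st4}.
States satisfying AF AG r ∧ AG (¬r → AF t): {st1}.

{st1}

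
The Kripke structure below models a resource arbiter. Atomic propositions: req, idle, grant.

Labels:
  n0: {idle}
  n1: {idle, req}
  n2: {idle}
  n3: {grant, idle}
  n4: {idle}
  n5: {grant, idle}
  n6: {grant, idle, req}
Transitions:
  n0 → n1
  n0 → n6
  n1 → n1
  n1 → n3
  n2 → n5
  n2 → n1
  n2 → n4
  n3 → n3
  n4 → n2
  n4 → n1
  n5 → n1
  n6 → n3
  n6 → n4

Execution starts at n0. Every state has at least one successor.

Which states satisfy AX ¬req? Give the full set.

{n3, n6}

States satisfying ¬req: {n0, n2, n3, n4, n5}.
States satisfying AX ¬req: {n3, n6}.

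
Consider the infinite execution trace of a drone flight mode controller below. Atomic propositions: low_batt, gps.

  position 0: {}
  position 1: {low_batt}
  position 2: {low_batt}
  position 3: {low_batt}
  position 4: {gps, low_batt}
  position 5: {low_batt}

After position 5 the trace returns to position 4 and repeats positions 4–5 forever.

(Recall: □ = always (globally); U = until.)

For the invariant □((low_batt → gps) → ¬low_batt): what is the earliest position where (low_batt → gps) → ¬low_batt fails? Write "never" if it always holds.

Check (low_batt → gps) → ¬low_batt at each position in order: 0 ✓, 1 ✓, 2 ✓, 3 ✓.
At position 4 the labels are {gps, low_batt}, so (low_batt → gps) → ¬low_batt is false there. This is the first violation.

4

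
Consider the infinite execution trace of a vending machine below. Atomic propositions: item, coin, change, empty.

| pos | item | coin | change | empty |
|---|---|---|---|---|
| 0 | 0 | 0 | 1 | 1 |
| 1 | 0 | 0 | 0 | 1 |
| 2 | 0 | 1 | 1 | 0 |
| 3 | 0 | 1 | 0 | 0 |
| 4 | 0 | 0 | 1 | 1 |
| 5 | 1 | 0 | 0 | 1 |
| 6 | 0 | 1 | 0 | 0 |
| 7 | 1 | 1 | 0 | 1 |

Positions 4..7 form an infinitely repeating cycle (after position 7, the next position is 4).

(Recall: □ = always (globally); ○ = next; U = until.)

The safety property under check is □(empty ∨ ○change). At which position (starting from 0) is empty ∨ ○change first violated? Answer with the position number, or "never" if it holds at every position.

Check empty ∨ ○change at each position in order: 0 ✓, 1 ✓.
At position 2 the labels are {change, coin} and the next position 3 has {coin}, so empty ∨ ○change is false there. This is the first violation.

2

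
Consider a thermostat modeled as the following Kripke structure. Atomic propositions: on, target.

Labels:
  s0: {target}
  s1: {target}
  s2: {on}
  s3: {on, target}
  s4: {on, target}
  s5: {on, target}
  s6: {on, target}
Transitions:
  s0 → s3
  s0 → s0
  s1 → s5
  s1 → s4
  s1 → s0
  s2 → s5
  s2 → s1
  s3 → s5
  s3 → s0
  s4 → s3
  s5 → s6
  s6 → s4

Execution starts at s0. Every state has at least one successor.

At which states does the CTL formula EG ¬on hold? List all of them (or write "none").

States satisfying ¬on: {s0, s1}.
States satisfying EG ¬on: {s0, s1}.

{s0, s1}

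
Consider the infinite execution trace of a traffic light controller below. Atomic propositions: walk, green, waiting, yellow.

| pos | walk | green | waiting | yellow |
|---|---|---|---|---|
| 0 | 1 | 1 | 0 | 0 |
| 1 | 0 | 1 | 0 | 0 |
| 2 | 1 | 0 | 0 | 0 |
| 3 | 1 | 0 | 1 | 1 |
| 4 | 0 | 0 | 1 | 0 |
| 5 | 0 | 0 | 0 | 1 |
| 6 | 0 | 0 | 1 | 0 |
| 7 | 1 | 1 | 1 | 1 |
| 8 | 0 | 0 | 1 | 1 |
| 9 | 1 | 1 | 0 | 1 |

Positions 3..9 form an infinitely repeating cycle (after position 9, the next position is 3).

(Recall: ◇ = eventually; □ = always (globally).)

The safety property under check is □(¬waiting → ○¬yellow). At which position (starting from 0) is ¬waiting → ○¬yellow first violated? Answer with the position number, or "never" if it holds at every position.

Check ¬waiting → ○¬yellow at each position in order: 0 ✓, 1 ✓.
At position 2 the labels are {walk} and the next position 3 has {waiting, walk, yellow}, so ¬waiting → ○¬yellow is false there. This is the first violation.

2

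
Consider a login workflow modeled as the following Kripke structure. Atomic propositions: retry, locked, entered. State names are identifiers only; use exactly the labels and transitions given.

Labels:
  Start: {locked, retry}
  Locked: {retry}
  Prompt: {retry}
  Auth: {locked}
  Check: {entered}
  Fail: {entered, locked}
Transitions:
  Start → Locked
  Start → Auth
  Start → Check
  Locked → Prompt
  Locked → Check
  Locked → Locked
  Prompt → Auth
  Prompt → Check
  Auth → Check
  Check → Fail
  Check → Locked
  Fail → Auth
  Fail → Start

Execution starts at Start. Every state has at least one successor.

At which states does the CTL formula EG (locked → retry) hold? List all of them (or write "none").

States satisfying locked → retry: {Start, Locked, Prompt, Check}.
States satisfying EG (locked → retry): {Start, Locked, Prompt, Check}.

{Start, Locked, Prompt, Check}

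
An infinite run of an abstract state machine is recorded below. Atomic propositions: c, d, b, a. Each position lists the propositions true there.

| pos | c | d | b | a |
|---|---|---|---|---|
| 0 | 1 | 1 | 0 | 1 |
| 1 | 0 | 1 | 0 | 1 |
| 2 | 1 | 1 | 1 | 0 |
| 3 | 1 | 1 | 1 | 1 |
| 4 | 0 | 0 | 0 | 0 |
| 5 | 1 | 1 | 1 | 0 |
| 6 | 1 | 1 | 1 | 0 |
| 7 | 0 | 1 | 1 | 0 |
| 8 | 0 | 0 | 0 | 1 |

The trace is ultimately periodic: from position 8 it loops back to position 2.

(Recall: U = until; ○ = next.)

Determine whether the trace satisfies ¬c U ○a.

Walking from position 0: ○a first holds at position 0, and ¬c holds at every earlier position along the way, so ¬c U ○a holds.

Holds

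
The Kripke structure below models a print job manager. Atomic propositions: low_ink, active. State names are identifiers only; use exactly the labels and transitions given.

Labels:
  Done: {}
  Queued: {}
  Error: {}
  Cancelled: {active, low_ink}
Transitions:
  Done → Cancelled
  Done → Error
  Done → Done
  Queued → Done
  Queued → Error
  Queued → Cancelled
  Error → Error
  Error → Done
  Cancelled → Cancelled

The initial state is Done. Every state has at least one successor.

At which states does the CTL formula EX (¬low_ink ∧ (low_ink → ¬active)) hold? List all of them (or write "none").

{Done, Queued, Error}

States satisfying ¬low_ink ∧ (low_ink → ¬active): {Done, Queued, Error}.
States satisfying EX (¬low_ink ∧ (low_ink → ¬active)): {Done, Queued, Error}.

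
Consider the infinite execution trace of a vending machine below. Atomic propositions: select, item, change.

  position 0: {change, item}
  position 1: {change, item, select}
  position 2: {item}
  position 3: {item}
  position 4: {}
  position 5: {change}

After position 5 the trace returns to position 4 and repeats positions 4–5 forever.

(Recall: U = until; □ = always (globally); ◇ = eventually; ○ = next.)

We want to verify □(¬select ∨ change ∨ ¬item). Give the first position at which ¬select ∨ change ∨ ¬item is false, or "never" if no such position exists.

¬select ∨ change ∨ ¬item holds at every position 0..5, and those are all the positions the trace ever visits, so the invariant □(¬select ∨ change ∨ ¬item) is never violated.

never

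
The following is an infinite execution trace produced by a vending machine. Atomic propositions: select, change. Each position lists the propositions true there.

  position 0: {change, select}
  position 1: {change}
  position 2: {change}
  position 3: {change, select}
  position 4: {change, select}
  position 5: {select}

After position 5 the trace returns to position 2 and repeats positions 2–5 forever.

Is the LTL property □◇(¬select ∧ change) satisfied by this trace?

◇(¬select ∧ change) holds at every position 0..5, and those are all positions ever visited, so □◇(¬select ∧ change) holds.

Holds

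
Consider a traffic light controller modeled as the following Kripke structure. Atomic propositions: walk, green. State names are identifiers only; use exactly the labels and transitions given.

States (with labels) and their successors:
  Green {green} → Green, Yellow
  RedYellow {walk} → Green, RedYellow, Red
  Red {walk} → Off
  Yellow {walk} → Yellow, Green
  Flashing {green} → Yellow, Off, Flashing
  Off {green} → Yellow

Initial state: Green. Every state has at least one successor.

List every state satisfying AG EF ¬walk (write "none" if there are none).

States satisfying EF ¬walk: {Green, RedYellow, Red, Yellow, Flashing, Off}.
States satisfying AG EF ¬walk: {Green, RedYellow, Red, Yellow, Flashing, Off}.

{Green, RedYellow, Red, Yellow, Flashing, Off}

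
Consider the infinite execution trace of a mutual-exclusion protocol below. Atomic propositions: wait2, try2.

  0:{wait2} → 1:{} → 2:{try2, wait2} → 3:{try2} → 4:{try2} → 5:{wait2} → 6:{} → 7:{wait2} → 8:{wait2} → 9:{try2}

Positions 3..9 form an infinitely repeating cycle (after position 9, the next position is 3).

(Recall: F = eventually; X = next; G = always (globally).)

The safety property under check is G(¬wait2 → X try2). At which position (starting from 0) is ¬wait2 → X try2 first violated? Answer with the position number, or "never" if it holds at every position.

Check ¬wait2 → X try2 at each position in order: 0 ✓, 1 ✓, 2 ✓, 3 ✓.
At position 4 the labels are {try2} and the next position 5 has {wait2}, so ¬wait2 → X try2 is false there. This is the first violation.

4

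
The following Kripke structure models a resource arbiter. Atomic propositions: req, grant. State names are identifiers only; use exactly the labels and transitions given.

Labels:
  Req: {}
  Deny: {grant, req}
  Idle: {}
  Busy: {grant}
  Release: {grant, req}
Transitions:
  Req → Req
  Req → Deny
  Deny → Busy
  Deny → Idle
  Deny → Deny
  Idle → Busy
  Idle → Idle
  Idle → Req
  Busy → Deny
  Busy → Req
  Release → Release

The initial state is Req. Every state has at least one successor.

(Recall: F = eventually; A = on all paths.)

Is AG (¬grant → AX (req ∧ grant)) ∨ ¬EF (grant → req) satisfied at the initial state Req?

Violated

States satisfying ¬grant → AX (req ∧ grant): {Deny, Busy, Release}.
States satisfying AG (¬grant → AX (req ∧ grant)): {Release}.
States satisfying grant → req: {Req, Deny, Idle, Release}.
States satisfying EF (grant → req): {Req, Deny, Idle, Busy, Release}.
States satisfying ¬EF (grant → req): ∅.
States satisfying AG (¬grant → AX (req ∧ grant)) ∨ ¬EF (grant → req): {Release}.
Req ∉ Sat(AG (¬grant → AX (req ∧ grant)) ∨ ¬EF (grant → req)).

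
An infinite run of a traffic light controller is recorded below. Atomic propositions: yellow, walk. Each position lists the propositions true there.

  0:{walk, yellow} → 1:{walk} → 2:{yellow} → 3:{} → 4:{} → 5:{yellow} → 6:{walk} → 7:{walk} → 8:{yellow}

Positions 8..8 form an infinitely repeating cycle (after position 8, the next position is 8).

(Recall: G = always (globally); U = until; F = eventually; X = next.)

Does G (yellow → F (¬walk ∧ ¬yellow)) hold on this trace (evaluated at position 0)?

Violated

yellow → F (¬walk ∧ ¬yellow) must hold at every position from 0 onward. It fails at position 5, so G (yellow → F (¬walk ∧ ¬yellow)) is false.
Positions where yellow holds: 0, 2, 5, 8.
Check F (¬walk ∧ ¬yellow) at each: 0→ok, 2→ok, 5→fails, 8→fails.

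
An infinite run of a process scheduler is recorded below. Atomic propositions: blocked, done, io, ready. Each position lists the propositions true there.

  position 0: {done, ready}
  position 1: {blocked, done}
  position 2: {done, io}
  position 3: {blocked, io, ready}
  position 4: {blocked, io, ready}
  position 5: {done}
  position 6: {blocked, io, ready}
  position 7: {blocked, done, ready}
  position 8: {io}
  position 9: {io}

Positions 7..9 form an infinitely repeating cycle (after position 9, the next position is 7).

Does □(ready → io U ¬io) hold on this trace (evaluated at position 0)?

ready → io U ¬io holds at every position 0..9, and those are all positions ever visited, so □(ready → io U ¬io) holds.
Positions where ready holds: 0, 3, 4, 6, 7.
Check io U ¬io at each: 0→ok, 3→ok, 4→ok, 6→ok, 7→ok.

Satisfied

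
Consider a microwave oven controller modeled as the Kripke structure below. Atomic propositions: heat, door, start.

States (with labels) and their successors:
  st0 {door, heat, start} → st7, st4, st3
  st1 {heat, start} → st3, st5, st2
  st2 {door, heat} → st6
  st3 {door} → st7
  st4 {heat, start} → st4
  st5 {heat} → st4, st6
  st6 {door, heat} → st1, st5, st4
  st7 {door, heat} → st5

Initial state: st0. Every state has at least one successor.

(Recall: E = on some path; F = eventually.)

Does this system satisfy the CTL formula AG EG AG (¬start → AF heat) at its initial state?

Holds

States satisfying EG AG (¬start → AF heat): {st0, st1, st2, st3, st4, st5, st6, st7}.
States satisfying AG EG AG (¬start → AF heat): {st0, st1, st2, st3, st4, st5, st6, st7}.
Every state reachable from st0 satisfies EG AG (¬start → AF heat).
st0 ∈ Sat(AG EG AG (¬start → AF heat)).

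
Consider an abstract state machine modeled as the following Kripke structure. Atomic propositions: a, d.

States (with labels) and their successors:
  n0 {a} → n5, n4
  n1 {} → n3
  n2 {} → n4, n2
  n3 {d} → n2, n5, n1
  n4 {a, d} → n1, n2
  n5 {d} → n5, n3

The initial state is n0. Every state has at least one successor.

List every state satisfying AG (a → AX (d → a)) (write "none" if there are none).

States satisfying a → AX (d → a): {n1, n2, n3, n4, n5}.
States satisfying AG (a → AX (d → a)): {n1, n2, n3, n4, n5}.

{n1, n2, n3, n4, n5}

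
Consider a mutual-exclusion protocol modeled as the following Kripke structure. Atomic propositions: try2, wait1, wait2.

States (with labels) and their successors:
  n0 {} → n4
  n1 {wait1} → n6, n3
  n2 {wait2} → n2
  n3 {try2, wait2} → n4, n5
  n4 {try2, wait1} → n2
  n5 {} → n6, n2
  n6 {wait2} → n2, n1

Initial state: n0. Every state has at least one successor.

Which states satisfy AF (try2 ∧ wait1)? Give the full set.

States satisfying try2 ∧ wait1: {n4}.
States satisfying AF (try2 ∧ wait1): {n0, n4}.

{n0, n4}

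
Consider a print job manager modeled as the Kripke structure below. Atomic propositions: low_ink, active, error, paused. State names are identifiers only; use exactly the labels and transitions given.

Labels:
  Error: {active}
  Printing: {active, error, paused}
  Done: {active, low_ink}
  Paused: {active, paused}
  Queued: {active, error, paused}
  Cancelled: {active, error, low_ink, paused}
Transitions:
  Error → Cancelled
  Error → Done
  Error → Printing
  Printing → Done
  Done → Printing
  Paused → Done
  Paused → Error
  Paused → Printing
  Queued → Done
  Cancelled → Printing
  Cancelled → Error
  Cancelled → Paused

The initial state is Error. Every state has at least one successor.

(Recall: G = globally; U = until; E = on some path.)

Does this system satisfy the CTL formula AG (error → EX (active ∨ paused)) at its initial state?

Yes

States satisfying error → EX (active ∨ paused): {Error, Printing, Done, Paused, Queued, Cancelled}.
States satisfying AG (error → EX (active ∨ paused)): {Error, Printing, Done, Paused, Queued, Cancelled}.
Every state reachable from Error satisfies error → EX (active ∨ paused).
Error ∈ Sat(AG (error → EX (active ∨ paused))).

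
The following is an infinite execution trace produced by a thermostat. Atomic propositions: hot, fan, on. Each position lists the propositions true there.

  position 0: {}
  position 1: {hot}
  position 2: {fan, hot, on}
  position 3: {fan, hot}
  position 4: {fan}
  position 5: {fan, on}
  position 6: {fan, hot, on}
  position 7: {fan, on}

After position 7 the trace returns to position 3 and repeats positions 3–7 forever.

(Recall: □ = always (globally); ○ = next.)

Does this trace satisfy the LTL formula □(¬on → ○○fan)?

¬on → ○○fan holds at every position 0..7, and those are all positions ever visited, so □(¬on → ○○fan) holds.
Positions where ¬on holds: 0, 1, 3, 4.
Check ○○fan at each: 0→ok, 1→ok, 3→ok, 4→ok.

Holds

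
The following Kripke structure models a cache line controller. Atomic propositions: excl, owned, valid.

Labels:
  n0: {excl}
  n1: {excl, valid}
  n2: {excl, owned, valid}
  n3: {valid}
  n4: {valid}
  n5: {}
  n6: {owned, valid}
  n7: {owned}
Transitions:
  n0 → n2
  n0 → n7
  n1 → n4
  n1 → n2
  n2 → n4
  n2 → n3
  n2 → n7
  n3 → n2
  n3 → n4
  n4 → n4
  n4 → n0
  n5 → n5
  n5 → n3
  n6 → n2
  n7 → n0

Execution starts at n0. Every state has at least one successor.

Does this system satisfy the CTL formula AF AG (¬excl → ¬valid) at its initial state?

Violated

States satisfying AG (¬excl → ¬valid): ∅.
States satisfying AF AG (¬excl → ¬valid): ∅.
There is a path from n0 along which AG (¬excl → ¬valid) never holds.
n0 ∉ Sat(AF AG (¬excl → ¬valid)).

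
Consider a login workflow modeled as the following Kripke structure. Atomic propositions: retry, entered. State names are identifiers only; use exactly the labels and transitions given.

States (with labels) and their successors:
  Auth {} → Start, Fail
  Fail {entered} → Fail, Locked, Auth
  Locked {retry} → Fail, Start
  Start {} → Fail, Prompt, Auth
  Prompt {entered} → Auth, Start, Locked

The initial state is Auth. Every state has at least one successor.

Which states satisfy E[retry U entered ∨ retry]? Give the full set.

States satisfying retry: {Locked}.
States satisfying entered ∨ retry: {Fail, Locked, Prompt}.
States satisfying E[retry U entered ∨ retry]: {Fail, Locked, Prompt}.

{Fail, Locked, Prompt}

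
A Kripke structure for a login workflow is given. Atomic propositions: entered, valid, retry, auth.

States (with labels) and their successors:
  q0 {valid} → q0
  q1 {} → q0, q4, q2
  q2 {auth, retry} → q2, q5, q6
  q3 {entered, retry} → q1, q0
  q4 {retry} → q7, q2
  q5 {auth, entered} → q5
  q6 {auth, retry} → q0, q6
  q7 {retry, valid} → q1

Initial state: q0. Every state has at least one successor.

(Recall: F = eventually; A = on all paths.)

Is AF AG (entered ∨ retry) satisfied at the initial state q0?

States satisfying AG (entered ∨ retry): {q5}.
States satisfying AF AG (entered ∨ retry): {q5}.
There is a path from q0 along which AG (entered ∨ retry) never holds.
q0 ∉ Sat(AF AG (entered ∨ retry)).

Violated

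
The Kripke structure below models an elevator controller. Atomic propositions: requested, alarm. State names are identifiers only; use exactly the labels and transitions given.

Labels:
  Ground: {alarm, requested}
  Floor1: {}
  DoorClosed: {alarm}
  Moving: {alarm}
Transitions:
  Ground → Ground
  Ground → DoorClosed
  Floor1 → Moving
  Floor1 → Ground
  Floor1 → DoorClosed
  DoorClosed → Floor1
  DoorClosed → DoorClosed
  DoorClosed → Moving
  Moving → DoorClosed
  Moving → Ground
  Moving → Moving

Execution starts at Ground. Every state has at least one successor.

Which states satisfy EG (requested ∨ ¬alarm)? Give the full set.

{Ground, Floor1}

States satisfying requested ∨ ¬alarm: {Ground, Floor1}.
States satisfying EG (requested ∨ ¬alarm): {Ground, Floor1}.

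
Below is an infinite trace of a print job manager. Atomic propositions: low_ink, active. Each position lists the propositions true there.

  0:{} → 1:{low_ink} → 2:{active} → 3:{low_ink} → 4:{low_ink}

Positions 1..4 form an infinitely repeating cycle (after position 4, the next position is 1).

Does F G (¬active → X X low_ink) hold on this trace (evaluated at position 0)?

Does not hold

G (¬active → X X low_ink) is false at every position 0..4, so it never becomes true and F G (¬active → X X low_ink) fails.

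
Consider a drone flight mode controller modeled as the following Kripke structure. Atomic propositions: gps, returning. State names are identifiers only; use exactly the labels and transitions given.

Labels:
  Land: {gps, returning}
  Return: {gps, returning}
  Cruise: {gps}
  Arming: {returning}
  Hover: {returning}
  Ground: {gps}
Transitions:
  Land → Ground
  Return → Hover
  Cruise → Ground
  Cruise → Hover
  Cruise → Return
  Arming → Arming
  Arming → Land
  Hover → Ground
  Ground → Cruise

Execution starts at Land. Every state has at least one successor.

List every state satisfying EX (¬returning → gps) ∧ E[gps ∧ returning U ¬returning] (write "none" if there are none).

{Land, Cruise, Ground}

States satisfying ¬returning → gps: {Land, Return, Cruise, Arming, Hover, Ground}.
States satisfying EX (¬returning → gps): {Land, Return, Cruise, Arming, Hover, Ground}.
States satisfying gps ∧ returning: {Land, Return}.
States satisfying ¬returning: {Cruise, Ground}.
States satisfying E[gps ∧ returning U ¬returning]: {Land, Cruise, Ground}.
States satisfying EX (¬returning → gps) ∧ E[gps ∧ returning U ¬returning]: {Land, Cruise, Ground}.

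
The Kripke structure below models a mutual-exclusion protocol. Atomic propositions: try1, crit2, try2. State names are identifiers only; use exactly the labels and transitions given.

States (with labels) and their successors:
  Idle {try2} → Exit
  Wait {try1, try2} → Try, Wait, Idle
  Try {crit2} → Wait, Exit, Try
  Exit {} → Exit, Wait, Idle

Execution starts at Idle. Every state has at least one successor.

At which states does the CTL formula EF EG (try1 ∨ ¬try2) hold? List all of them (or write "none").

{Idle, Wait, Try, Exit}

States satisfying EG (try1 ∨ ¬try2): {Wait, Try, Exit}.
States satisfying EF EG (try1 ∨ ¬try2): {Idle, Wait, Try, Exit}.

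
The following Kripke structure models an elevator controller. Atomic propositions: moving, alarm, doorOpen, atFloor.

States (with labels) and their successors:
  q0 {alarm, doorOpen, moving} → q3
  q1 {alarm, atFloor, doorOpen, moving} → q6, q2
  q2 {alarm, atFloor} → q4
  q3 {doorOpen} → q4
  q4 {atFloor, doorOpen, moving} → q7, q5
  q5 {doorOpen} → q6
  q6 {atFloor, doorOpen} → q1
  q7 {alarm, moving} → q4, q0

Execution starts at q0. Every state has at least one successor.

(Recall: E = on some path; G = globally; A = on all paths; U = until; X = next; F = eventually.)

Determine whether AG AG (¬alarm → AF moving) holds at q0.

Satisfied

States satisfying AG (¬alarm → AF moving): {q0, q1, q2, q3, q4, q5, q6, q7}.
States satisfying AG AG (¬alarm → AF moving): {q0, q1, q2, q3, q4, q5, q6, q7}.
Every state reachable from q0 satisfies AG (¬alarm → AF moving).
q0 ∈ Sat(AG AG (¬alarm → AF moving)).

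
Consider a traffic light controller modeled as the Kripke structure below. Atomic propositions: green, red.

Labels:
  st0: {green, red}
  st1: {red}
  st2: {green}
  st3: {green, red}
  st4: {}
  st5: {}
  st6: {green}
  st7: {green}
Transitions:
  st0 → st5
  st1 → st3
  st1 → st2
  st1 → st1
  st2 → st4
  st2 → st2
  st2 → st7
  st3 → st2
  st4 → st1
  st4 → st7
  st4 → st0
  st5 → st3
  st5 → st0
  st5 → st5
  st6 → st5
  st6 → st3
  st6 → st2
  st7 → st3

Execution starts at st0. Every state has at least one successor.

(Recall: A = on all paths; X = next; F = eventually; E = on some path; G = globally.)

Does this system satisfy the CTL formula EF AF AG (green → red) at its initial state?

States satisfying AF AG (green → red): ∅.
States satisfying EF AF AG (green → red): ∅.
No suitable path/successor from st0 witnesses the formula.
st0 ∉ Sat(EF AF AG (green → red)).

Violated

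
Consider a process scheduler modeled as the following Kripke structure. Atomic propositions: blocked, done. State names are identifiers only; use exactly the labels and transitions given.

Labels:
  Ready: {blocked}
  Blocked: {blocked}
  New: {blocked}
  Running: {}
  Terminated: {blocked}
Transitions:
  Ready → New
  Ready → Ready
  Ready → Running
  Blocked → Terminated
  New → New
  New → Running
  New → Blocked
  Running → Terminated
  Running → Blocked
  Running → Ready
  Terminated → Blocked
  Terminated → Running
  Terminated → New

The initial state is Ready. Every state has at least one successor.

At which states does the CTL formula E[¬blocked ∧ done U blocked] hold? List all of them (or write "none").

{Ready, Blocked, New, Terminated}

States satisfying ¬blocked ∧ done: ∅.
States satisfying blocked: {Ready, Blocked, New, Terminated}.
States satisfying E[¬blocked ∧ done U blocked]: {Ready, Blocked, New, Terminated}.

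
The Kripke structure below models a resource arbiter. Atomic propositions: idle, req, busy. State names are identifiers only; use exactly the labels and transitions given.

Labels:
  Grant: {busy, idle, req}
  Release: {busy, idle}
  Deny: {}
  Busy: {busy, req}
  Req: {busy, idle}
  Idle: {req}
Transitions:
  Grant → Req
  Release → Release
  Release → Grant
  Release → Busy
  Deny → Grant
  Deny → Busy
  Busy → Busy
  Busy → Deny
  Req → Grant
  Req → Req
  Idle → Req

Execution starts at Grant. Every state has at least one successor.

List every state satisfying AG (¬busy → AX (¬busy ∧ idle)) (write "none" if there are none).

States satisfying ¬busy → AX (¬busy ∧ idle): {Grant, Release, Busy, Req}.
States satisfying AG (¬busy → AX (¬busy ∧ idle)): {Grant, Req}.

{Grant, Req}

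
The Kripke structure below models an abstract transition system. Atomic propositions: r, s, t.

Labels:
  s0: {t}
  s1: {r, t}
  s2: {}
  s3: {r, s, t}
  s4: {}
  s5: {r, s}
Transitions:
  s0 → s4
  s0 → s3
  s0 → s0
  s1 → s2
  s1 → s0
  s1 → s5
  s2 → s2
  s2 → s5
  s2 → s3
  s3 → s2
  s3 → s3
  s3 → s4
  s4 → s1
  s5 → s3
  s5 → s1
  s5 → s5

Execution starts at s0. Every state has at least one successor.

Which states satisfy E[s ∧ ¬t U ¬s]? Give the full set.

States satisfying s ∧ ¬t: {s5}.
States satisfying ¬s: {s0, s1, s2, s4}.
States satisfying E[s ∧ ¬t U ¬s]: {s0, s1, s2, s4, s5}.

{s0, s1, s2, s4, s5}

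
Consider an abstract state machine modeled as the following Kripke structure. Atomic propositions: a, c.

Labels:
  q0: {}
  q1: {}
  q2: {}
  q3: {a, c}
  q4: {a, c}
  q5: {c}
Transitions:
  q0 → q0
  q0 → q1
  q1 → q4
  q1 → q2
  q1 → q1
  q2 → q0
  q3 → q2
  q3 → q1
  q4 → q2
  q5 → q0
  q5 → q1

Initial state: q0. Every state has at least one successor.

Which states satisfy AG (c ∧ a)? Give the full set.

none

States satisfying c ∧ a: {q3, q4}.
States satisfying AG (c ∧ a): ∅.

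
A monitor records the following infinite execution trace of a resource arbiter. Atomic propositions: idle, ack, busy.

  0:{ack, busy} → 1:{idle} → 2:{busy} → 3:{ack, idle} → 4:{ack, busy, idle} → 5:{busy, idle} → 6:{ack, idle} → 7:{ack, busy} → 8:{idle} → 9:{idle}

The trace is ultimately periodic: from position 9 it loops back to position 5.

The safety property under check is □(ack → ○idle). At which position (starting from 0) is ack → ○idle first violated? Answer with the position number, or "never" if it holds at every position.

6

Check ack → ○idle at each position in order: 0 ✓, 1 ✓, 2 ✓, 3 ✓, 4 ✓, 5 ✓.
At position 6 the labels are {ack, idle} and the next position 7 has {ack, busy}, so ack → ○idle is false there. This is the first violation.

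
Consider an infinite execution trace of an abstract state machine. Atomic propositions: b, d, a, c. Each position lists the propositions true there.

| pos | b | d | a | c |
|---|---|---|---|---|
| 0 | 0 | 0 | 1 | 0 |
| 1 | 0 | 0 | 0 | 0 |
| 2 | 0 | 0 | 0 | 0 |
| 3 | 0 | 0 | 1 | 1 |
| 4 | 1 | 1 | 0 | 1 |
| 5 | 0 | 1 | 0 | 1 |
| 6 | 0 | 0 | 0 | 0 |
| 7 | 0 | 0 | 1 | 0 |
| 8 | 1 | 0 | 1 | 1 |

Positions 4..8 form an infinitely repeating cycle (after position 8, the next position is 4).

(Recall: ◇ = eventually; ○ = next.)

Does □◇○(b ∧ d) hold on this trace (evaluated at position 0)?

Yes

◇○(b ∧ d) holds at every position 0..8, and those are all positions ever visited, so □◇○(b ∧ d) holds.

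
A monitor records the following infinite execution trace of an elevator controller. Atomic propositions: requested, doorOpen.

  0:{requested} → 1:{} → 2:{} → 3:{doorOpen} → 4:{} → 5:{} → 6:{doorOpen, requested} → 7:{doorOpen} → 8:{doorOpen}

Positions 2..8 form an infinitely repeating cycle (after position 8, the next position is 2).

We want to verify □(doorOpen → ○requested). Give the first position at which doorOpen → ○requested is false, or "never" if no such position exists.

Check doorOpen → ○requested at each position in order: 0 ✓, 1 ✓, 2 ✓.
At position 3 the labels are {doorOpen} and the next position 4 has {}, so doorOpen → ○requested is false there. This is the first violation.

3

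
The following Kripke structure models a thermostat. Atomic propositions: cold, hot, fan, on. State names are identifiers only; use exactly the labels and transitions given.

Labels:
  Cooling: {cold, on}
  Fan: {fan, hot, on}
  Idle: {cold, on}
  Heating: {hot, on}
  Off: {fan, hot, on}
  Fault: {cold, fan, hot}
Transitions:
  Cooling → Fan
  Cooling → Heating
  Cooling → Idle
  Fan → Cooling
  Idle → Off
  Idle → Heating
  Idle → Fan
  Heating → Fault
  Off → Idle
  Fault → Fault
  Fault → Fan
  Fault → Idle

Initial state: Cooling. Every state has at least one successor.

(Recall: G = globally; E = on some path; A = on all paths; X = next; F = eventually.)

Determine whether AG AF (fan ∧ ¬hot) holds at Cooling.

Violated

States satisfying AF (fan ∧ ¬hot): ∅.
States satisfying AG AF (fan ∧ ¬hot): ∅.
Cooling is reachable from Cooling and violates AF (fan ∧ ¬hot), so AG fails at Cooling.
Cooling ∉ Sat(AG AF (fan ∧ ¬hot)).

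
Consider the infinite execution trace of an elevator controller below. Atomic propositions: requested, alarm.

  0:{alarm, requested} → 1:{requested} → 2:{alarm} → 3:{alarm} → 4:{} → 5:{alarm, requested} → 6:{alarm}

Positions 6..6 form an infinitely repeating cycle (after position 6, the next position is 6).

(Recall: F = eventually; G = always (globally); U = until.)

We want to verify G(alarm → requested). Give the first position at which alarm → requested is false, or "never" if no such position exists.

2

Check alarm → requested at each position in order: 0 ✓, 1 ✓.
At position 2 the labels are {alarm}, so alarm → requested is false there. This is the first violation.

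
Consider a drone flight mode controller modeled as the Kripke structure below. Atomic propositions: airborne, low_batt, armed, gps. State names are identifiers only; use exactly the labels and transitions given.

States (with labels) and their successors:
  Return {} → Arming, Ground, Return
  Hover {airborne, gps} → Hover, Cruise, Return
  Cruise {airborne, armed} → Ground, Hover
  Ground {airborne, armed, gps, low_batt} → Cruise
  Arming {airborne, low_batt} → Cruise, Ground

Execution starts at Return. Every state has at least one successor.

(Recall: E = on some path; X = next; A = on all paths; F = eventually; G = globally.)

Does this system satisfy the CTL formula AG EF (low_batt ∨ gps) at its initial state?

States satisfying EF (low_batt ∨ gps): {Return, Hover, Cruise, Ground, Arming}.
States satisfying AG EF (low_batt ∨ gps): {Return, Hover, Cruise, Ground, Arming}.
Every state reachable from Return satisfies EF (low_batt ∨ gps).
Return ∈ Sat(AG EF (low_batt ∨ gps)).

Satisfied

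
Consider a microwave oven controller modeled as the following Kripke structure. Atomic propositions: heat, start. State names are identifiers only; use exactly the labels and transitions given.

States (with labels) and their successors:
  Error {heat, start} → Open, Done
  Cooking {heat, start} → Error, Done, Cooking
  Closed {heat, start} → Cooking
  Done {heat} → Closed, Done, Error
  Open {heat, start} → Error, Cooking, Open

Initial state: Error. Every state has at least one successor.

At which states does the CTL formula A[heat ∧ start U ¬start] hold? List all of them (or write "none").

States satisfying heat ∧ start: {Error, Cooking, Closed, Open}.
States satisfying ¬start: {Done}.
States satisfying A[heat ∧ start U ¬start]: {Done}.

{Done}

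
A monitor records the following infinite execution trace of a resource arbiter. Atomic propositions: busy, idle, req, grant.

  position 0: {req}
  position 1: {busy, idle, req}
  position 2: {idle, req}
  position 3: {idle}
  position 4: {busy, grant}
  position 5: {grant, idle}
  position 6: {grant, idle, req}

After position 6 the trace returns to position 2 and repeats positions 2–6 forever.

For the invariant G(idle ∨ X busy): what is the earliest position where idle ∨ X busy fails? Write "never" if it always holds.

4

Check idle ∨ X busy at each position in order: 0 ✓, 1 ✓, 2 ✓, 3 ✓.
At position 4 the labels are {busy, grant} and the next position 5 has {grant, idle}, so idle ∨ X busy is false there. This is the first violation.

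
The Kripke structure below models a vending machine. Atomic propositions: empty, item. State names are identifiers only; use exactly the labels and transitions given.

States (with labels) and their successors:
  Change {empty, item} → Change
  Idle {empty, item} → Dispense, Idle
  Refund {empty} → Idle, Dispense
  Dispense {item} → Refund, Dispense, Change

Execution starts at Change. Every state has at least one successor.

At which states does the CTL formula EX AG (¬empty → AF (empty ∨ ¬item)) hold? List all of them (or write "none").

States satisfying AG (¬empty → AF (empty ∨ ¬item)): {Change}.
States satisfying EX AG (¬empty → AF (empty ∨ ¬item)): {Change, Dispense}.

{Change, Dispense}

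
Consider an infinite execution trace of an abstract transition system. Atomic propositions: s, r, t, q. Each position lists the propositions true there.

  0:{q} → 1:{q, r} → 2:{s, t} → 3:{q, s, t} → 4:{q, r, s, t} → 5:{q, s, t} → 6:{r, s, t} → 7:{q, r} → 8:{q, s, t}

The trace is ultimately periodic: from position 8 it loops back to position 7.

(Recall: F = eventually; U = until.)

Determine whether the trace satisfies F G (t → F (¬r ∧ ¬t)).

Violated

G (t → F (¬r ∧ ¬t)) is false at every position 0..8, so it never becomes true and F G (t → F (¬r ∧ ¬t)) fails.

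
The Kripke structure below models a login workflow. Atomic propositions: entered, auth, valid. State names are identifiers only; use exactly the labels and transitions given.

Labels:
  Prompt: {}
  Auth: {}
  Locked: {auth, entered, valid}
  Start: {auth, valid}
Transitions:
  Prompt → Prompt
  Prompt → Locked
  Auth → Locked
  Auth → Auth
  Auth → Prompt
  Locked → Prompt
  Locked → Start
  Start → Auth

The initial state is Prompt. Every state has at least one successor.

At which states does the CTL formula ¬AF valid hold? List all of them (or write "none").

States satisfying valid: {Locked, Start}.
States satisfying AF valid: {Locked, Start}.
States satisfying ¬AF valid: {Prompt, Auth}.

{Prompt, Auth}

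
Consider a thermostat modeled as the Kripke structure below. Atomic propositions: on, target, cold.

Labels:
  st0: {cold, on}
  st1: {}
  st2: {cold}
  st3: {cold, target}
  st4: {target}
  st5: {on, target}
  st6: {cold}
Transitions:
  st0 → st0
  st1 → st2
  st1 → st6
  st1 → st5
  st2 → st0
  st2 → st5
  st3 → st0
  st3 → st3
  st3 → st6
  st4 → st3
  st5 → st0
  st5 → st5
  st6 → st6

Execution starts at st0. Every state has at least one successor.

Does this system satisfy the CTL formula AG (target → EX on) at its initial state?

Yes

States satisfying target → EX on: {st0, st1, st2, st3, st5, st6}.
States satisfying AG (target → EX on): {st0, st1, st2, st3, st5, st6}.
Every state reachable from st0 satisfies target → EX on.
st0 ∈ Sat(AG (target → EX on)).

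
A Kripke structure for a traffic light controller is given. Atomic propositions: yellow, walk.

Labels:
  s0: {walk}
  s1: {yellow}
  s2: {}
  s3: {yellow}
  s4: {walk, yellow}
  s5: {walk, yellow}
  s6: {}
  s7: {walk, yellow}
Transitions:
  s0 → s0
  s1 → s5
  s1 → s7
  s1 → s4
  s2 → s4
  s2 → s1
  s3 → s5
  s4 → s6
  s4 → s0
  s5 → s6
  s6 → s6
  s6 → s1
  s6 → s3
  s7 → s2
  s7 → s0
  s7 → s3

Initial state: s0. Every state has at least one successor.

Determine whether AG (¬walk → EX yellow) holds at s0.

States satisfying ¬walk → EX yellow: {s0, s1, s2, s3, s4, s5, s6, s7}.
States satisfying AG (¬walk → EX yellow): {s0, s1, s2, s3, s4, s5, s6, s7}.
Every state reachable from s0 satisfies ¬walk → EX yellow.
s0 ∈ Sat(AG (¬walk → EX yellow)).

Holds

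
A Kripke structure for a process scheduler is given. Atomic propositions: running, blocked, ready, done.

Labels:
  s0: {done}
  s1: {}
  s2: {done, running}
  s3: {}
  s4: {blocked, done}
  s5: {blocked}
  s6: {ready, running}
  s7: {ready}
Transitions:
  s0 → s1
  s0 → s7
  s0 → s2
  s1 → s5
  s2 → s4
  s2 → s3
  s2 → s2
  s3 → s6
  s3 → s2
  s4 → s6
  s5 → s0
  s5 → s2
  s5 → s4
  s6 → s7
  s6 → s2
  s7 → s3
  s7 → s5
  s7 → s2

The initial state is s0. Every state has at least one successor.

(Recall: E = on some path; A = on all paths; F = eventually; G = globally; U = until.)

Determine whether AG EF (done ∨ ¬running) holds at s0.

States satisfying EF (done ∨ ¬running): {s0, s1, s2, s3, s4, s5, s6, s7}.
States satisfying AG EF (done ∨ ¬running): {s0, s1, s2, s3, s4, s5, s6, s7}.
Every state reachable from s0 satisfies EF (done ∨ ¬running).
s0 ∈ Sat(AG EF (done ∨ ¬running)).

Yes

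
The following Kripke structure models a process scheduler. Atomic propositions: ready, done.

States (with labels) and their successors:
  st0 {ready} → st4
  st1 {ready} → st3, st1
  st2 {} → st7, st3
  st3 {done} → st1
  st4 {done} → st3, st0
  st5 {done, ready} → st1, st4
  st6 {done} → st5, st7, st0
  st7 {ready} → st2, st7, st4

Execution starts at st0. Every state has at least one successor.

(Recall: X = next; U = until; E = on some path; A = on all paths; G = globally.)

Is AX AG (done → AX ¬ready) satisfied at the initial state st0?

States satisfying AG (done → AX ¬ready): ∅.
States satisfying AX AG (done → AX ¬ready): ∅.
st0 ∉ Sat(AX AG (done → AX ¬ready)).

No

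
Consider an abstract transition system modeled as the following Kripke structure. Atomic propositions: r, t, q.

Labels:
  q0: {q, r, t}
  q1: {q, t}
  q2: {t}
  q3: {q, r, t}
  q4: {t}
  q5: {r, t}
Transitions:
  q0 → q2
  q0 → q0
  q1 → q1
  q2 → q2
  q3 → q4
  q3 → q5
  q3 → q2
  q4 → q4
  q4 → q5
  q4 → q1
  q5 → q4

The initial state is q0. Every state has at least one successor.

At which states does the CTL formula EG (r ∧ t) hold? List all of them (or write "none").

States satisfying r ∧ t: {q0, q3, q5}.
States satisfying EG (r ∧ t): {q0}.

{q0}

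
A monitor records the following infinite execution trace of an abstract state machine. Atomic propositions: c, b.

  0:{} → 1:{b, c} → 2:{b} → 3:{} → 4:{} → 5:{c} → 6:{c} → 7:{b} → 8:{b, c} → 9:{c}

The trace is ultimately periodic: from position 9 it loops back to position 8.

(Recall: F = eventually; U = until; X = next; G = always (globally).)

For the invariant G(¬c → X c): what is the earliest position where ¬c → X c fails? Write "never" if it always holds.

Check ¬c → X c at each position in order: 0 ✓, 1 ✓.
At position 2 the labels are {b} and the next position 3 has {}, so ¬c → X c is false there. This is the first violation.

2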